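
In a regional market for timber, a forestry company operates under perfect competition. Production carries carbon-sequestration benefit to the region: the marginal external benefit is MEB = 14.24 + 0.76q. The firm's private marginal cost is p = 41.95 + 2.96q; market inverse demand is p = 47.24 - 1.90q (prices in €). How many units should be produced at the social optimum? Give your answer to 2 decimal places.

Social marginal cost = private MC − MEB = 27.71 + 2.20q.
Set SMC = demand: 27.71 + 2.20q = 47.24 - 1.90q → q* = 4.7634.

q* = 4.76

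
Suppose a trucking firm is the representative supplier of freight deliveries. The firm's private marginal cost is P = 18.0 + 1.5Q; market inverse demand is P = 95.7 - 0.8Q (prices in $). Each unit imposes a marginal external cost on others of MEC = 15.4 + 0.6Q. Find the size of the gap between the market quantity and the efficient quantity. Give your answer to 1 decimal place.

12.3 units

Market equilibrium (private): 18.0 + 1.5Q = 95.7 - 0.8Q → Q_m = 33.7826.
Social marginal cost = private MC + MEC = 33.4 + 2.1Q.
Set SMC = demand: 33.4 + 2.1Q = 95.7 - 0.8Q → Q* = 21.4828.
Gap = |33.7826 − 21.4828| = 12.2998.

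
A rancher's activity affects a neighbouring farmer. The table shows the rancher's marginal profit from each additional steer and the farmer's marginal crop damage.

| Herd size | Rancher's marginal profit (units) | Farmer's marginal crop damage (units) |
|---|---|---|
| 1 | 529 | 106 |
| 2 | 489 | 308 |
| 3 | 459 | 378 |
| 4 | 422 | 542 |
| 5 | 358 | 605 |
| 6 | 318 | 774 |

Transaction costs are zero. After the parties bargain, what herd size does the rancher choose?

3

Bargaining reaches the level where marginal profit last exceeds marginal crop damage.
That holds through level 3 (459 ≥ 378) but not at 4 (422 < 542).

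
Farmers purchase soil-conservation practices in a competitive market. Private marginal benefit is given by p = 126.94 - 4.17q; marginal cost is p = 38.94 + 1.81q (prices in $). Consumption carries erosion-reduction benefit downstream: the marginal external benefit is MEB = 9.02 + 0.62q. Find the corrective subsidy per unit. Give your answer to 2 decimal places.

subsidy = $20.24 per unit

Social marginal benefit = demand + MEB = 135.96 - 3.55q.
Set SMB = MC: 135.96 - 3.55q = 38.94 + 1.81q → q* = 18.1007.
The Pigouvian subsidy equals MEB at q*: 9.02 + 0.62×18.1007 = 20.2424.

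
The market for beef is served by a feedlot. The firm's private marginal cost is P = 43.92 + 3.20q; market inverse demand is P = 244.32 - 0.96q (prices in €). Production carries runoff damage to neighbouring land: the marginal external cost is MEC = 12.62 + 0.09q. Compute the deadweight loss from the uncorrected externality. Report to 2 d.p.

Market equilibrium (private): 43.92 + 3.20q = 244.32 - 0.96q → q_m = 48.1731.
Social marginal cost = private MC + MEC = 56.54 + 3.29q.
Set SMC = demand: 56.54 + 3.29q = 244.32 - 0.96q → q* = 44.1835.
Between q* and q_m the wedge SMC − demand runs linearly from 0 to MEC(q_m), so the loss is a triangle.
DWL = ½ × 3.9896 × 16.9556 = 33.8230.

DWL = €33.82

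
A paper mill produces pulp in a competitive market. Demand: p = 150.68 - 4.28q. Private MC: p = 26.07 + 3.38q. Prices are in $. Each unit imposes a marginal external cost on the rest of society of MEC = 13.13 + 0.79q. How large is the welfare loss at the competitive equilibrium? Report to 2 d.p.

Market equilibrium (private): 26.07 + 3.38q = 150.68 - 4.28q → q_m = 16.2676.
Social marginal cost = private MC + MEC = 39.20 + 4.17q.
Set SMC = demand: 39.20 + 4.17q = 150.68 - 4.28q → q* = 13.1929.
Height of the DWL triangle at q_m is SMC(q_m) − demand(q_m) = MEC(q_m) = 25.9814.
DWL = ½ × 3.0747 × 25.9814 = 39.9425.

DWL = $39.94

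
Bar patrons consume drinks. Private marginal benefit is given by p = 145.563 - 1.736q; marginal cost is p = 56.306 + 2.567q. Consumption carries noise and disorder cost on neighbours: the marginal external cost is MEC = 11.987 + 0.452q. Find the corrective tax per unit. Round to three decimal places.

Social marginal benefit = demand − MEC = 133.576 - 2.188q.
Set SMB = MC: 133.576 - 2.188q = 56.306 + 2.567q → q* = 16.2503.
The Pigouvian tax equals MEC at q*: 11.987 + 0.452×16.2503 = 19.3321.

tax = 19.332 per unit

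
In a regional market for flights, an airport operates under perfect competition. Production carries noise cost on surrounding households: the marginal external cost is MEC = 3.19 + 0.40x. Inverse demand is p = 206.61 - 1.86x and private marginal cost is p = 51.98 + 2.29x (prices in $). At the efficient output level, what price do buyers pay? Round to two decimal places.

P = $144.70

Social marginal cost = private MC + MEC = 55.17 + 2.69x.
Set SMC = demand: 55.17 + 2.69x = 206.61 - 1.86x → x* = 33.2835.
Consumer price on the demand curve at x*: 206.61 − 1.86×33.2835 = 144.7027.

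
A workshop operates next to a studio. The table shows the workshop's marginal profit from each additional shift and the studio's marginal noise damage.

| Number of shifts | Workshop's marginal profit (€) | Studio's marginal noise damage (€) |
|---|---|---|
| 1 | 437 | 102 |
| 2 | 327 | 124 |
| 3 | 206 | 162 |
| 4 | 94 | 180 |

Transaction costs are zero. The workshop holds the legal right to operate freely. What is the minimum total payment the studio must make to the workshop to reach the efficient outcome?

Left alone the workshop would choose level 4 (marginal profit stays positive).
Efficient level: k* = 3 (marginal profit ≥ marginal noise damage through 3).
The studio must at least cover the workshop's forgone profit from cutting 4→3: 94 = 94.

€94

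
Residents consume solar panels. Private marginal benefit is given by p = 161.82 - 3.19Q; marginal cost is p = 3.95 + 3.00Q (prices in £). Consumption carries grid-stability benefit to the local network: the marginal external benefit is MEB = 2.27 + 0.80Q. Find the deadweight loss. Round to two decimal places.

DWL = £47.69

Market equilibrium (private): 3.95 + 3.00Q = 161.82 - 3.19Q → Q_m = 25.5040.
Social marginal benefit = demand + MEB = 164.09 - 2.39Q.
Set SMB = MC: 164.09 - 2.39Q = 3.95 + 3.00Q → Q* = 29.7106.
The loss is the area between SMB and MC from Q* to Q_m; with linear curves that's a triangle of height MEB(Q_m).
DWL = ½ × 4.2066 × 22.6732 = 47.6885.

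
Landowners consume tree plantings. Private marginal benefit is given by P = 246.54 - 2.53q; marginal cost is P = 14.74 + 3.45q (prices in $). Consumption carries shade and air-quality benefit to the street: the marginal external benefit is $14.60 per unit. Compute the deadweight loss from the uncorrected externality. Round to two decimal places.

DWL = $17.82

Market equilibrium (private): 14.74 + 3.45q = 246.54 - 2.53q → q_m = 38.7625.
Social marginal benefit = demand + MEB = 261.14 - 2.53q.
Set SMB = MC: 261.14 - 2.53q = 14.74 + 3.45q → q* = 41.2040.
Between q* and q_m the wedge SMB − MC runs linearly from 0 to MEB(q_m), so the loss is a triangle.
DWL = ½ × 2.4415 × 14.6000 = 17.8230.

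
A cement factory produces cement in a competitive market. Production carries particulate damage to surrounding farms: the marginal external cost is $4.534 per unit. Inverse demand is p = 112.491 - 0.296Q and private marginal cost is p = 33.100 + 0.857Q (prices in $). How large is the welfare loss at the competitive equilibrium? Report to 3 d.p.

Market equilibrium (private): 33.100 + 0.857Q = 112.491 - 0.296Q → Q_m = 68.8560.
Social marginal cost = private MC + MEC = 37.634 + 0.857Q.
Set SMC = demand: 37.634 + 0.857Q = 112.491 - 0.296Q → Q* = 64.9237.
Between Q* and Q_m the wedge SMC − demand runs linearly from 0 to MEC(Q_m), so the loss is a triangle.
DWL = ½ × 3.9323 × 4.5340 = 8.9145.

DWL = $8.915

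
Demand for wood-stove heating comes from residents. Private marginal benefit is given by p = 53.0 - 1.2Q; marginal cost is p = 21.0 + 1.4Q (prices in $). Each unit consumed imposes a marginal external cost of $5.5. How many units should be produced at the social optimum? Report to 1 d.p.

Social marginal benefit = demand − MEC = 47.5 - 1.2Q.
Set SMB = MC: 47.5 - 1.2Q = 21.0 + 1.4Q → Q* = 10.1923.

Q* = 10.2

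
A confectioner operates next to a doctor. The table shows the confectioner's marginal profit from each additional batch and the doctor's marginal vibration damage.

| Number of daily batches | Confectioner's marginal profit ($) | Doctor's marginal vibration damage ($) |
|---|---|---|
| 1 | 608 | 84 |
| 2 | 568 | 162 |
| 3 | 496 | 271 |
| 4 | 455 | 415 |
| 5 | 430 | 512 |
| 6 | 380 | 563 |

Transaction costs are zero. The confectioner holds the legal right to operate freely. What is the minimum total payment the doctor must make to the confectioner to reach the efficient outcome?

$810

Left alone the confectioner would choose level 6 (marginal profit stays positive).
Efficient level: k* = 4 (marginal profit ≥ marginal vibration damage through 4).
The doctor must at least cover the confectioner's forgone profit from cutting 6→4: 430 + 380 = 810.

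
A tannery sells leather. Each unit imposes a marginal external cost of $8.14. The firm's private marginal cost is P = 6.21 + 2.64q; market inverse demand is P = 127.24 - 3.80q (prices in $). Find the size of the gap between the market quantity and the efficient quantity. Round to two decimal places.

1.26 units

Market equilibrium (private): 6.21 + 2.64q = 127.24 - 3.80q → q_m = 18.7935.
Social marginal cost = private MC + MEC = 14.35 + 2.64q.
Set SMC = demand: 14.35 + 2.64q = 127.24 - 3.80q → q* = 17.5295.
Gap = |18.7935 − 17.5295| = 1.2640.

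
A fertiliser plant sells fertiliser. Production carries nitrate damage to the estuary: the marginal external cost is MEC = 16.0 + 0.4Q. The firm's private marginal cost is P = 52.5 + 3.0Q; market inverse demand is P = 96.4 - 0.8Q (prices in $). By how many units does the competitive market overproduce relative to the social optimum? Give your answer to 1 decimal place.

4.9 units

Market equilibrium (private): 52.5 + 3.0Q = 96.4 - 0.8Q → Q_m = 11.5526.
Social marginal cost = private MC + MEC = 68.5 + 3.4Q.
Set SMC = demand: 68.5 + 3.4Q = 96.4 - 0.8Q → Q* = 6.6429.
Gap = |11.5526 − 6.6429| = 4.9097.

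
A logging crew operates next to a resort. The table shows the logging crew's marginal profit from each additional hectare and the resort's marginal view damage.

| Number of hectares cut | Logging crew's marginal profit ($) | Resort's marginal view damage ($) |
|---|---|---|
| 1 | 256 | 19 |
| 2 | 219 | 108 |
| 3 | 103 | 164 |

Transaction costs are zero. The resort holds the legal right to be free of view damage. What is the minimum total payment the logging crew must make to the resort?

$127

Efficient level: marginal profit ≥ marginal view damage through level 2, so k* = 2.
With the resort holding the right, the logging crew must at least compensate total damage at k*: 19 + 108 = 127.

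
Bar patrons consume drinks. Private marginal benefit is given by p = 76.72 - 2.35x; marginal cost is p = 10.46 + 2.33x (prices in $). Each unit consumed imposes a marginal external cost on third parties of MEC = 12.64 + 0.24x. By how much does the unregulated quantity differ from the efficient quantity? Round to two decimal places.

3.26 units

Market equilibrium (private): 10.46 + 2.33x = 76.72 - 2.35x → x_m = 14.1581.
Social marginal benefit = demand − MEC = 64.08 - 2.59x.
Set SMB = MC: 64.08 - 2.59x = 10.46 + 2.33x → x* = 10.8984.
Gap = |14.1581 − 10.8984| = 3.2597.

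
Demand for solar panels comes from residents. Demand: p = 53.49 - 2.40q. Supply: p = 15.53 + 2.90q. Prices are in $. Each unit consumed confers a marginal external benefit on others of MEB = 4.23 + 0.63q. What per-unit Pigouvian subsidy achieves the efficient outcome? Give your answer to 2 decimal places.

subsidy = $9.92 per unit

Social marginal benefit = demand + MEB = 57.72 - 1.77q.
Set SMB = MC: 57.72 - 1.77q = 15.53 + 2.90q → q* = 9.0343.
The Pigouvian subsidy equals MEB at q*: 4.23 + 0.63×9.0343 = 9.9216.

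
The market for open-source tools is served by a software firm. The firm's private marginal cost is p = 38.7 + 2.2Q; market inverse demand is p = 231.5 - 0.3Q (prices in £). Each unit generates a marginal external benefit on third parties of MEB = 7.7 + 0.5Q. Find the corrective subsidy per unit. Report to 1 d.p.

Social marginal cost = private MC − MEB = 31.0 + 1.7Q.
Set SMC = demand: 31.0 + 1.7Q = 231.5 - 0.3Q → Q* = 100.2500.
The Pigouvian subsidy equals MEB at Q*: 7.7 + 0.5×100.2500 = 57.8250.

subsidy = £57.8 per unit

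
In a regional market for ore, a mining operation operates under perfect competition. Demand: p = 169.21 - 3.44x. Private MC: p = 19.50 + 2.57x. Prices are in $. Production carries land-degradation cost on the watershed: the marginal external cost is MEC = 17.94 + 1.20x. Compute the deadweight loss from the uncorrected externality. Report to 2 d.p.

DWL = $158.66

Market equilibrium (private): 19.50 + 2.57x = 169.21 - 3.44x → x_m = 24.9101.
Social marginal cost = private MC + MEC = 37.44 + 3.77x.
Set SMC = demand: 37.44 + 3.77x = 169.21 - 3.44x → x* = 18.2760.
Height of the DWL triangle at x_m is SMC(x_m) − demand(x_m) = MEC(x_m) = 47.8322.
DWL = ½ × 6.6341 × 47.8322 = 158.6618.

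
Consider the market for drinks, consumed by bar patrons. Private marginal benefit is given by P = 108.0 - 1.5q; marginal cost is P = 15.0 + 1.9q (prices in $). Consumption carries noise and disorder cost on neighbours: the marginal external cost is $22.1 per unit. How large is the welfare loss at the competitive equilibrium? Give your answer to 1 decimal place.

DWL = $71.8

Market equilibrium (private): 15.0 + 1.9q = 108.0 - 1.5q → q_m = 27.3529.
Social marginal benefit = demand − MEC = 85.9 - 1.5q.
Set SMB = MC: 85.9 - 1.5q = 15.0 + 1.9q → q* = 20.8529.
The loss is the area between SMB and MC from q* to q_m; with linear curves that's a triangle of height MEC(q_m).
DWL = ½ × 6.5000 × 22.1000 = 71.8250.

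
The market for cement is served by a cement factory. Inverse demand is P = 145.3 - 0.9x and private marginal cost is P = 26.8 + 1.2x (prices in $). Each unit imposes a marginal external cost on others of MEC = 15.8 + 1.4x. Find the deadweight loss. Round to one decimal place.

DWL = $1283.9

Market equilibrium (private): 26.8 + 1.2x = 145.3 - 0.9x → x_m = 56.4286.
Social marginal cost = private MC + MEC = 42.6 + 2.6x.
Set SMC = demand: 42.6 + 2.6x = 145.3 - 0.9x → x* = 29.3429.
The welfare-loss triangle has base |x_m − x*| and height MEC(x_m) (the vertical gap between SMC and demand is zero at x* and MEC at x_m).
DWL = ½ × 27.0857 × 94.8000 = 1283.8622.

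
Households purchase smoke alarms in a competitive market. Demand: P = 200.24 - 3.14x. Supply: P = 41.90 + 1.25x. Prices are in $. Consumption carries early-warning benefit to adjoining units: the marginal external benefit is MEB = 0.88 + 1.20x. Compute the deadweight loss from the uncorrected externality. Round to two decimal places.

DWL = $305.69

Market equilibrium (private): 41.90 + 1.25x = 200.24 - 3.14x → x_m = 36.0683.
Social marginal benefit = demand + MEB = 201.12 - 1.94x.
Set SMB = MC: 201.12 - 1.94x = 41.90 + 1.25x → x* = 49.9122.
The loss is the area between SMB and MC from x* to x_m; with linear curves that's a triangle of height MEB(x_m).
DWL = ½ × 13.8439 × 44.1620 = 305.6872.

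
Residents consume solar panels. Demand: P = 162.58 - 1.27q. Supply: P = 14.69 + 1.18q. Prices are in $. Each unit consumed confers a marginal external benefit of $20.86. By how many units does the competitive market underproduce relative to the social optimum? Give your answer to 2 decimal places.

Market equilibrium (private): 14.69 + 1.18q = 162.58 - 1.27q → q_m = 60.3633.
Social marginal benefit = demand + MEB = 183.44 - 1.27q.
Set SMB = MC: 183.44 - 1.27q = 14.69 + 1.18q → q* = 68.8776.
Gap = |60.3633 − 68.8776| = 8.5143.

8.51 units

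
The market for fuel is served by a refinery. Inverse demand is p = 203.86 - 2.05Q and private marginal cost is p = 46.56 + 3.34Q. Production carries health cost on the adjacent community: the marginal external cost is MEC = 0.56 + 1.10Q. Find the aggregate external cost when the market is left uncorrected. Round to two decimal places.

Market equilibrium (private): 46.56 + 3.34Q = 203.86 - 2.05Q → Q_m = 29.1837.
Total external cost = ∫₀^{Q_m} (0.56 + 1.10Q) dQ = 0.56×29.1837 + ½×1.10×29.1837² = 484.7715.

484.77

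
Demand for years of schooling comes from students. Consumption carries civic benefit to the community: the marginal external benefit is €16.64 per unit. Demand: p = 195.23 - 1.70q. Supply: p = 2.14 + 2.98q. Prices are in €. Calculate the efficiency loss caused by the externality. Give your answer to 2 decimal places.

DWL = €29.58

Market equilibrium (private): 2.14 + 2.98q = 195.23 - 1.70q → q_m = 41.2585.
Social marginal benefit = demand + MEB = 211.87 - 1.70q.
Set SMB = MC: 211.87 - 1.70q = 2.14 + 2.98q → q* = 44.8141.
Between q* and q_m the wedge SMB − MC runs linearly from 0 to MEB(q_m), so the loss is a triangle.
DWL = ½ × 3.5556 × 16.6400 = 29.5826.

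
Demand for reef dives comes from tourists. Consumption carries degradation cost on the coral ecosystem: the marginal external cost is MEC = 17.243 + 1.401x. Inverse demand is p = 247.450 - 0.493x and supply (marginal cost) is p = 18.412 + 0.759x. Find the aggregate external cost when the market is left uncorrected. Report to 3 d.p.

26597.469

Market equilibrium (private): 18.412 + 0.759x = 247.450 - 0.493x → x_m = 182.9377.
Total external cost = ∫₀^{x_m} (17.243 + 1.401x) dx = 17.243×182.9377 + ½×1.401×182.9377² = 26597.4693.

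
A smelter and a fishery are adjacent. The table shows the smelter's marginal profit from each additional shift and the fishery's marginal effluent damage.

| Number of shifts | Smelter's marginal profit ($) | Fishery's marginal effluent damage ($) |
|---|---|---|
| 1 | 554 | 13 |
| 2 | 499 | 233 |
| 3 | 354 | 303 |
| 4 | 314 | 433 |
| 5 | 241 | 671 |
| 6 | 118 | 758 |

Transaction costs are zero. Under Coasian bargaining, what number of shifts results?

3

Bargaining reaches the level where marginal profit last exceeds marginal effluent damage.
That holds through level 3 (354 ≥ 303) but not at 4 (314 < 433).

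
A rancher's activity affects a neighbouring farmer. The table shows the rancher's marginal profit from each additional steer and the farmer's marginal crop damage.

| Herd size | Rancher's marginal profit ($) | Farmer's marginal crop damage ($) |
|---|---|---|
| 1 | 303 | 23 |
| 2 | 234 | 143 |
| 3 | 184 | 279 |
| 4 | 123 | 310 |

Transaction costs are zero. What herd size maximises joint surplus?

Bargaining reaches the level where marginal profit last exceeds marginal crop damage.
That holds through level 2 (234 ≥ 143) but not at 3 (184 < 279).

2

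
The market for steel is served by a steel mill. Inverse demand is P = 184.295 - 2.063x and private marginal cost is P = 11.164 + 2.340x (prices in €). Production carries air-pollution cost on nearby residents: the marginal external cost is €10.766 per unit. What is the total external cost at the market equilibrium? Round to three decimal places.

Market equilibrium (private): 11.164 + 2.340x = 184.295 - 2.063x → x_m = 39.3211.
Total external cost = MEC × x_m = 10.766 × 39.3211 = 423.3310.

€423.331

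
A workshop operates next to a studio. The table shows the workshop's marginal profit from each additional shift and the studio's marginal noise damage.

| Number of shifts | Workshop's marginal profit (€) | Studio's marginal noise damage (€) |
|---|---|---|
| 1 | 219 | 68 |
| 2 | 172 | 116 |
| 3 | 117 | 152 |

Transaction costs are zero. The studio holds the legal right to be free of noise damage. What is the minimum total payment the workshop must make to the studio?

Efficient level: marginal profit ≥ marginal noise damage through level 2, so k* = 2.
With the studio holding the right, the workshop must at least compensate total damage at k*: 68 + 116 = 184.

€184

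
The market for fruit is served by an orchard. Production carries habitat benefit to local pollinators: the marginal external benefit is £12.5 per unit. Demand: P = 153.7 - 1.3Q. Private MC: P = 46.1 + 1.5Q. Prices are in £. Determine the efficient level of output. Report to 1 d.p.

Q* = 42.9

Social marginal cost = private MC − MEB = 33.6 + 1.5Q.
Set SMC = demand: 33.6 + 1.5Q = 153.7 - 1.3Q → Q* = 42.8929.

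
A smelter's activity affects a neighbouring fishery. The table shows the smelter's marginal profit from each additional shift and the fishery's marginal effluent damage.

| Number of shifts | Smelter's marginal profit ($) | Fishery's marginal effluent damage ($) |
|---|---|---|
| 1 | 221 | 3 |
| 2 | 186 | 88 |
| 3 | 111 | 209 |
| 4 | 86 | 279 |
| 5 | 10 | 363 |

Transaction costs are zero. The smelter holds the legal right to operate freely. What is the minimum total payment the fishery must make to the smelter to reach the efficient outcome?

Left alone the smelter would choose level 5 (marginal profit stays positive).
Efficient level: k* = 2 (marginal profit ≥ marginal effluent damage through 2).
The fishery must at least cover the smelter's forgone profit from cutting 5→2: 111 + 86 + 10 = 207.

$207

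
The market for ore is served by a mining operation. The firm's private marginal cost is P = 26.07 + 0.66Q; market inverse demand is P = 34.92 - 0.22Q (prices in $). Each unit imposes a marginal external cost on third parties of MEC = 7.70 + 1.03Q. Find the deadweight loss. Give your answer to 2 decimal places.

Market equilibrium (private): 26.07 + 0.66Q = 34.92 - 0.22Q → Q_m = 10.0568.
Social marginal cost = private MC + MEC = 33.77 + 1.69Q.
Set SMC = demand: 33.77 + 1.69Q = 34.92 - 0.22Q → Q* = 0.6021.
Between Q* and Q_m the wedge SMC − demand runs linearly from 0 to MEC(Q_m), so the loss is a triangle.
DWL = ½ × 9.4547 × 18.0585 = 85.3688.

DWL = $85.37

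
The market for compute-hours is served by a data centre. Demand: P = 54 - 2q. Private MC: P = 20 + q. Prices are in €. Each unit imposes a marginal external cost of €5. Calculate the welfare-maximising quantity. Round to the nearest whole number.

q* = 10

Social marginal cost = private MC + MEC = 25 + q.
Set SMC = demand: 25 + q = 54 - 2q → q* = 9.6667.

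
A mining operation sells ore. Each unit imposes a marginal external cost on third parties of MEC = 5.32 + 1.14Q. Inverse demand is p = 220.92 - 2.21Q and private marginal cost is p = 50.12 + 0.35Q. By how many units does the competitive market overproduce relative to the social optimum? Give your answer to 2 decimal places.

Market equilibrium (private): 50.12 + 0.35Q = 220.92 - 2.21Q → Q_m = 66.7188.
Social marginal cost = private MC + MEC = 55.44 + 1.49Q.
Set SMC = demand: 55.44 + 1.49Q = 220.92 - 2.21Q → Q* = 44.7243.
Gap = |66.7188 − 44.7243| = 21.9945.

21.99 units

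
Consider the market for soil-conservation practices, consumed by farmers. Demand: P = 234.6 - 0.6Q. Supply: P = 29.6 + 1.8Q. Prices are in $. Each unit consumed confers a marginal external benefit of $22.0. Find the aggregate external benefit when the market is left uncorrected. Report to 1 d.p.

$1879.2

Market equilibrium (private): 29.6 + 1.8Q = 234.6 - 0.6Q → Q_m = 85.4167.
Total external benefit = MEB × Q_m = 22.0 × 85.4167 = 1879.1674.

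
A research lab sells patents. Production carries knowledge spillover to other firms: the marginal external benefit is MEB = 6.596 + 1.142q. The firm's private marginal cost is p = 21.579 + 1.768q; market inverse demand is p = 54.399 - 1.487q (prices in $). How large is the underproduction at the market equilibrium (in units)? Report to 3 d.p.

8.571 units

Market equilibrium (private): 21.579 + 1.768q = 54.399 - 1.487q → q_m = 10.0829.
Social marginal cost = private MC − MEB = 14.983 + 0.626q.
Set SMC = demand: 14.983 + 0.626q = 54.399 - 1.487q → q* = 18.6540.
Gap = |10.0829 − 18.6540| = 8.5711.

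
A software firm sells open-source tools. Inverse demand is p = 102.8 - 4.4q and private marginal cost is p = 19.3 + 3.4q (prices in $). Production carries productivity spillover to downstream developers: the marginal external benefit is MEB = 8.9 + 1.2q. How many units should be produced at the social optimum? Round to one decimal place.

Social marginal cost = private MC − MEB = 10.4 + 2.2q.
Set SMC = demand: 10.4 + 2.2q = 102.8 - 4.4q → q* = 14.0000.

q* = 14.0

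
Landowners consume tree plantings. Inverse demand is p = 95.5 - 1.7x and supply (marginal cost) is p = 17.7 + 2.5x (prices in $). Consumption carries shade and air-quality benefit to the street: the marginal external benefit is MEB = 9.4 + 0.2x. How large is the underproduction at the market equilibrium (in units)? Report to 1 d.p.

Market equilibrium (private): 17.7 + 2.5x = 95.5 - 1.7x → x_m = 18.5238.
Social marginal benefit = demand + MEB = 104.9 - 1.5x.
Set SMB = MC: 104.9 - 1.5x = 17.7 + 2.5x → x* = 21.8000.
Gap = |18.5238 − 21.8000| = 3.2762.

3.3 units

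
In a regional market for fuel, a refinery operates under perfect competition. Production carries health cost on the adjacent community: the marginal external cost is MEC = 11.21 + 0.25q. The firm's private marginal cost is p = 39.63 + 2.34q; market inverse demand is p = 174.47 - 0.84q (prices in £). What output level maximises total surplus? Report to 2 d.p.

Social marginal cost = private MC + MEC = 50.84 + 2.59q.
Set SMC = demand: 50.84 + 2.59q = 174.47 - 0.84q → q* = 36.0437.

q* = 36.04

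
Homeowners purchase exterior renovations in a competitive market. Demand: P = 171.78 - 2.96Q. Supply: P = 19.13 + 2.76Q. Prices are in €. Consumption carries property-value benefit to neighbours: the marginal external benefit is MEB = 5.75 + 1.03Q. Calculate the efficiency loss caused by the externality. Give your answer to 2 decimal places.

Market equilibrium (private): 19.13 + 2.76Q = 171.78 - 2.96Q → Q_m = 26.6871.
Social marginal benefit = demand + MEB = 177.53 - 1.93Q.
Set SMB = MC: 177.53 - 1.93Q = 19.13 + 2.76Q → Q* = 33.7740.
Between Q* and Q_m the wedge SMB − MC runs linearly from 0 to MEB(Q_m), so the loss is a triangle.
DWL = ½ × 7.0869 × 33.2377 = 117.7761.

DWL = €117.78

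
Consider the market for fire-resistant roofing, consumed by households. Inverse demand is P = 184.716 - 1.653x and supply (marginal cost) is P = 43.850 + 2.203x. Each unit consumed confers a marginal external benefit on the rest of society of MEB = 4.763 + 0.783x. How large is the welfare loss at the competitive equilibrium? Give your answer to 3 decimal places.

DWL = 181.154

Market equilibrium (private): 43.850 + 2.203x = 184.716 - 1.653x → x_m = 36.5316.
Social marginal benefit = demand + MEB = 189.479 - 0.870x.
Set SMB = MC: 189.479 - 0.870x = 43.850 + 2.203x → x* = 47.3898.
The loss is the area between SMB and MC from x* to x_m; with linear curves that's a triangle of height MEB(x_m).
DWL = ½ × 10.8582 × 33.3673 = 181.1544.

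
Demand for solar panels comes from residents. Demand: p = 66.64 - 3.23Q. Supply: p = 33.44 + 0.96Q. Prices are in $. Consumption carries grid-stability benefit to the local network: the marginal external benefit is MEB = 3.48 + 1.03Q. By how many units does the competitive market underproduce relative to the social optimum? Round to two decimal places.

Market equilibrium (private): 33.44 + 0.96Q = 66.64 - 3.23Q → Q_m = 7.9236.
Social marginal benefit = demand + MEB = 70.12 - 2.20Q.
Set SMB = MC: 70.12 - 2.20Q = 33.44 + 0.96Q → Q* = 11.6076.
Gap = |7.9236 − 11.6076| = 3.6840.

3.68 units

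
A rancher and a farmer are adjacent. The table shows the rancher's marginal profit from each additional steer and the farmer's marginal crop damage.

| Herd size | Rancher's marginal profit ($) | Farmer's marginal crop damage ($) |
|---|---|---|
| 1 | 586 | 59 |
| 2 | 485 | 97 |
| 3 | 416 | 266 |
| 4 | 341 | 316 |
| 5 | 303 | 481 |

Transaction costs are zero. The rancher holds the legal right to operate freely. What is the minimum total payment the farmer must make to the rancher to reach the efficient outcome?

Left alone the rancher would choose level 5 (marginal profit stays positive).
Efficient level: k* = 4 (marginal profit ≥ marginal crop damage through 4).
The farmer must at least cover the rancher's forgone profit from cutting 5→4: 303 = 303.

$303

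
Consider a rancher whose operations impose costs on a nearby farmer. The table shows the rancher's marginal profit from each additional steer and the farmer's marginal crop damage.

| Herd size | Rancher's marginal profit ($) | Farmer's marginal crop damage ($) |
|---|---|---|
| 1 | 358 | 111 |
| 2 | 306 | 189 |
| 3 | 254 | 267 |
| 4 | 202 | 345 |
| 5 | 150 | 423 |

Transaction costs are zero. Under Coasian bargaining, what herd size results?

Bargaining reaches the level where marginal profit last exceeds marginal crop damage.
That holds through level 2 (306 ≥ 189) but not at 3 (254 < 267).

2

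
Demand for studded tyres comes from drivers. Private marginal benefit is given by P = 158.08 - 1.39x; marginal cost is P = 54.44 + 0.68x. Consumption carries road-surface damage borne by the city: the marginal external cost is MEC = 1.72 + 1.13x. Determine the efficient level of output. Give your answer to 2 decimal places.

x* = 31.85

Social marginal benefit = demand − MEC = 156.36 - 2.52x.
Set SMB = MC: 156.36 - 2.52x = 54.44 + 0.68x → x* = 31.8500.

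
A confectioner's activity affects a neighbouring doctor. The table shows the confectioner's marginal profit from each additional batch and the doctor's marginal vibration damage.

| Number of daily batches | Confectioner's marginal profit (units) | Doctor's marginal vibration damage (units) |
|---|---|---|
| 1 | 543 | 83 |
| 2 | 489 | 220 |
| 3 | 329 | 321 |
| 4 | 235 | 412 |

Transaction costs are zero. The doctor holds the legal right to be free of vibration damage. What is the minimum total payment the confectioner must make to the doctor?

624

Efficient level: marginal profit ≥ marginal vibration damage through level 3, so k* = 3.
With the doctor holding the right, the confectioner must at least compensate total damage at k*: 83 + 220 + 321 = 624.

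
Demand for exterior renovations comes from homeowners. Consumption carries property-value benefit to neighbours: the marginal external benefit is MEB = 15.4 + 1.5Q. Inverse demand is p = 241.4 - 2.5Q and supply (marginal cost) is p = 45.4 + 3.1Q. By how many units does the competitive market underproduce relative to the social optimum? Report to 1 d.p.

16.6 units

Market equilibrium (private): 45.4 + 3.1Q = 241.4 - 2.5Q → Q_m = 35.0000.
Social marginal benefit = demand + MEB = 256.8 - Q.
Set SMB = MC: 256.8 - Q = 45.4 + 3.1Q → Q* = 51.5610.
Gap = |35.0000 − 51.5610| = 16.5610.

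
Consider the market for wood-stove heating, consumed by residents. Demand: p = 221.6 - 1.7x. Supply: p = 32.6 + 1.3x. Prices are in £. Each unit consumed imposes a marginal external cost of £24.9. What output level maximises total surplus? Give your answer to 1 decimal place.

Social marginal benefit = demand − MEC = 196.7 - 1.7x.
Set SMB = MC: 196.7 - 1.7x = 32.6 + 1.3x → x* = 54.7000.

x* = 54.7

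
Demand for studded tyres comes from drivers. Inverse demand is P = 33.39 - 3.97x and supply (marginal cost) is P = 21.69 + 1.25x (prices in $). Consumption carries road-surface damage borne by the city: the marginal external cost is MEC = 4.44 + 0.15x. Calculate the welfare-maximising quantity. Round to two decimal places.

Social marginal benefit = demand − MEC = 28.95 - 4.12x.
Set SMB = MC: 28.95 - 4.12x = 21.69 + 1.25x → x* = 1.3520.

x* = 1.35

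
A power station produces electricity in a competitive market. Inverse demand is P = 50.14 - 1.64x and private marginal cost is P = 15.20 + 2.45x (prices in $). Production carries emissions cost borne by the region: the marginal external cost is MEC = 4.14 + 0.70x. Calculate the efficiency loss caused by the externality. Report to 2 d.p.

Market equilibrium (private): 15.20 + 2.45x = 50.14 - 1.64x → x_m = 8.5428.
Social marginal cost = private MC + MEC = 19.34 + 3.15x.
Set SMC = demand: 19.34 + 3.15x = 50.14 - 1.64x → x* = 6.4301.
Between x* and x_m the wedge SMC − demand runs linearly from 0 to MEC(x_m), so the loss is a triangle.
DWL = ½ × 2.1127 × 10.1200 = 10.6903.

DWL = $10.69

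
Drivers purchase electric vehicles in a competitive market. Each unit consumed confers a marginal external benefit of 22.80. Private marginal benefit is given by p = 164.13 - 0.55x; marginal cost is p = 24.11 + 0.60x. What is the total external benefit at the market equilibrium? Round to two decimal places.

2776.05

Market equilibrium (private): 24.11 + 0.60x = 164.13 - 0.55x → x_m = 121.7565.
Total external benefit = MEB × x_m = 22.80 × 121.7565 = 2776.0482.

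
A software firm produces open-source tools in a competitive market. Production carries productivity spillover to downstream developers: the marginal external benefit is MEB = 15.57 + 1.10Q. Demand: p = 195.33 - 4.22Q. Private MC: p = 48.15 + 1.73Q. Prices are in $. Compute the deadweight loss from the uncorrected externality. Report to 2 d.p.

Market equilibrium (private): 48.15 + 1.73Q = 195.33 - 4.22Q → Q_m = 24.7361.
Social marginal cost = private MC − MEB = 32.58 + 0.63Q.
Set SMC = demand: 32.58 + 0.63Q = 195.33 - 4.22Q → Q* = 33.5567.
The welfare-loss triangle has base |Q_m − Q*| and height MEB(Q_m) (the vertical gap between SMC and demand is zero at Q* and MEB at Q_m).
DWL = ½ × 8.8206 × 42.7797 = 188.6713.

DWL = $188.67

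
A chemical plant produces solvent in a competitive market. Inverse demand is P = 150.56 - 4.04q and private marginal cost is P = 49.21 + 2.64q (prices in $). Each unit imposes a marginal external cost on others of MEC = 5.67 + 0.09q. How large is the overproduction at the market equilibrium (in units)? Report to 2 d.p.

1.04 units

Market equilibrium (private): 49.21 + 2.64q = 150.56 - 4.04q → q_m = 15.1722.
Social marginal cost = private MC + MEC = 54.88 + 2.73q.
Set SMC = demand: 54.88 + 2.73q = 150.56 - 4.04q → q* = 14.1329.
Gap = |15.1722 − 14.1329| = 1.0393.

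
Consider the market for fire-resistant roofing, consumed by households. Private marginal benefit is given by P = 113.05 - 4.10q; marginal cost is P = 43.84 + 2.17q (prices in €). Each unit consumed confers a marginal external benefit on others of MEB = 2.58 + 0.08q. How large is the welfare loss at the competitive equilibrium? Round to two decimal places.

DWL = €0.97

Market equilibrium (private): 43.84 + 2.17q = 113.05 - 4.10q → q_m = 11.0383.
Social marginal benefit = demand + MEB = 115.63 - 4.02q.
Set SMB = MC: 115.63 - 4.02q = 43.84 + 2.17q → q* = 11.5977.
The loss is the area between SMB and MC from q* to q_m; with linear curves that's a triangle of height MEB(q_m).
DWL = ½ × 0.5594 × 3.4631 = 0.9686.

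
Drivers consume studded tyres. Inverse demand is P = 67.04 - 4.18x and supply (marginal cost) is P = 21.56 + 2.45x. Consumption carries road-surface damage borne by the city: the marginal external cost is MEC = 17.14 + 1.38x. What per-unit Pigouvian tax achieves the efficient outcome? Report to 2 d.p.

Social marginal benefit = demand − MEC = 49.90 - 5.56x.
Set SMB = MC: 49.90 - 5.56x = 21.56 + 2.45x → x* = 3.5381.
The Pigouvian tax equals MEC at x*: 17.14 + 1.38×3.5381 = 22.0226.

tax = 22.02 per unit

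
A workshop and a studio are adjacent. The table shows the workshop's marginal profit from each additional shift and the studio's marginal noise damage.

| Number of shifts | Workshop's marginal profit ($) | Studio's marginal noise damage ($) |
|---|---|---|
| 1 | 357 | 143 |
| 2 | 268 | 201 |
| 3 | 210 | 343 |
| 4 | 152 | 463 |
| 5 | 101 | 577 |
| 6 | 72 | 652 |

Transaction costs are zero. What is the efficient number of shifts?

2

Bargaining reaches the level where marginal profit last exceeds marginal noise damage.
That holds through level 2 (268 ≥ 201) but not at 3 (210 < 343).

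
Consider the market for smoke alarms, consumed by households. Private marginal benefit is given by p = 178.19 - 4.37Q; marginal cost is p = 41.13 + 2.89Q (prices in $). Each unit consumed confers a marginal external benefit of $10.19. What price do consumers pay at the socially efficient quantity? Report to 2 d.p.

P = $89.56

Social marginal benefit = demand + MEB = 188.38 - 4.37Q.
Set SMB = MC: 188.38 - 4.37Q = 41.13 + 2.89Q → Q* = 20.2824.
Consumer price on the demand curve at Q*: 178.19 − 4.37×20.2824 = 89.5559.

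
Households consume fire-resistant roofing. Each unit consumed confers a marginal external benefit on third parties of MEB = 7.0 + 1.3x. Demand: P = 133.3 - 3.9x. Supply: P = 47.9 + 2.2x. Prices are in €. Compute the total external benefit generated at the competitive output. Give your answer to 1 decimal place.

Market equilibrium (private): 47.9 + 2.2x = 133.3 - 3.9x → x_m = 14.0000.
Total external benefit = ∫₀^{x_m} (7.0 + 1.3x) dx = 7.0×14.0000 + ½×1.3×14.0000² = 225.4000.

€225.4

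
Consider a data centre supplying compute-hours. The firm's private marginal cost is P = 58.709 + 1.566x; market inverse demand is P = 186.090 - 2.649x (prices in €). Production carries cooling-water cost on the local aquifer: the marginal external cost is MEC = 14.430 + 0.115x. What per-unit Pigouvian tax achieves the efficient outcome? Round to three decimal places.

Social marginal cost = private MC + MEC = 73.139 + 1.681x.
Set SMC = demand: 73.139 + 1.681x = 186.090 - 2.649x → x* = 26.0857.
The Pigouvian tax equals MEC at x*: 14.430 + 0.115×26.0857 = 17.4299.

tax = €17.430 per unit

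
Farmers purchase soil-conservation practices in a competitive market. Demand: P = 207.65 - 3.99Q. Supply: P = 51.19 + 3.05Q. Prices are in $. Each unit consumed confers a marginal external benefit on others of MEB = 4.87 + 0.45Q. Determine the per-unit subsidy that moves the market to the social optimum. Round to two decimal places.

subsidy = $15.89 per unit

Social marginal benefit = demand + MEB = 212.52 - 3.54Q.
Set SMB = MC: 212.52 - 3.54Q = 51.19 + 3.05Q → Q* = 24.4810.
The Pigouvian subsidy equals MEB at Q*: 4.87 + 0.45×24.4810 = 15.8865.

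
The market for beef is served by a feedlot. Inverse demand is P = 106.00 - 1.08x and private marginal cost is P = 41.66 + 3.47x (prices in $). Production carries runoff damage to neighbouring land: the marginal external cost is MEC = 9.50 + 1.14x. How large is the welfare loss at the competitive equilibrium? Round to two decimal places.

DWL = $57.68

Market equilibrium (private): 41.66 + 3.47x = 106.00 - 1.08x → x_m = 14.1407.
Social marginal cost = private MC + MEC = 51.16 + 4.61x.
Set SMC = demand: 51.16 + 4.61x = 106.00 - 1.08x → x* = 9.6380.
Height of the DWL triangle at x_m is SMC(x_m) − demand(x_m) = MEC(x_m) = 25.6204.
DWL = ½ × 4.5027 × 25.6204 = 57.6805.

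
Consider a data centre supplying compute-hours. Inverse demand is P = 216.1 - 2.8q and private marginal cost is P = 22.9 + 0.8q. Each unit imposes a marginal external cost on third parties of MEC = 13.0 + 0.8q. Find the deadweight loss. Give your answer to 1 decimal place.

DWL = 355.5

Market equilibrium (private): 22.9 + 0.8q = 216.1 - 2.8q → q_m = 53.6667.
Social marginal cost = private MC + MEC = 35.9 + 1.6q.
Set SMC = demand: 35.9 + 1.6q = 216.1 - 2.8q → q* = 40.9545.
The loss is the area between SMC and demand from q* to q_m; with linear curves that's a triangle of height MEC(q_m).
DWL = ½ × 12.7122 × 55.9333 = 355.5176.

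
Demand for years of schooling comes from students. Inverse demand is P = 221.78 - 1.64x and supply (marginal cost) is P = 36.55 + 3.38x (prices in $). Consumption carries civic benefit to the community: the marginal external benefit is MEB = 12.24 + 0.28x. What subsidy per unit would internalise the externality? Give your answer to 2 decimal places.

subsidy = $23.90 per unit

Social marginal benefit = demand + MEB = 234.02 - 1.36x.
Set SMB = MC: 234.02 - 1.36x = 36.55 + 3.38x → x* = 41.6603.
The Pigouvian subsidy equals MEB at x*: 12.24 + 0.28×41.6603 = 23.9049.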